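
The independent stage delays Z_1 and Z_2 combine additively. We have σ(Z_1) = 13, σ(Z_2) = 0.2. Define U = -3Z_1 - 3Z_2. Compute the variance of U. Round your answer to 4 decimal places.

1521.3600

Var(Z_1) = 169, Var(Z_2) = 0.04
By independence, Var(U) = (-3)²Var(Z_1) + (-3)²Var(Z_2)
= (-3)²·169 + (-3)²·0.04 = 1521.36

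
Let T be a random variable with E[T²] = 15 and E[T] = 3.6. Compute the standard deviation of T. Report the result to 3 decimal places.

V(T) = 15 − (3.6)² = 2.04
SD(T) = √2.04 ≈ 1.428

1.428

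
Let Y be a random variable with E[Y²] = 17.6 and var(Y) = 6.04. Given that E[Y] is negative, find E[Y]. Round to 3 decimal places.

(E[Y])² = E[Y²] − var(Y) = 17.6 − 6.04 = 11.56
E[Y] = −√11.56 = -3.4

-3.400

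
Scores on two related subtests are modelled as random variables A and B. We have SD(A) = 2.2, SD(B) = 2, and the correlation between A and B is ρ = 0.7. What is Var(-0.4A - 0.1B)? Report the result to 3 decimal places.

1.061

Var(A) = (2.2)² = 4.84;  Var(B) = (2)² = 4
cov(A,B) = ρ·SD(A)·SD(B) = 0.7·2.2·2 = 3.08
Var(-0.4A - 0.1B) = (-0.4)²·Var(A) + (-0.1)²·Var(B) + 2·(-0.4)·(-0.1)·cov(A,B)
= 0.16·4.84 + 0.01·4 + 0.08·3.08 = 1.0608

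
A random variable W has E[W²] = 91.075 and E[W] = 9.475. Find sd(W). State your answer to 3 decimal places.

Var(W) = 91.075 − (9.475)² = 1.299375
sd(W) = √1.299375 ≈ 1.140

1.140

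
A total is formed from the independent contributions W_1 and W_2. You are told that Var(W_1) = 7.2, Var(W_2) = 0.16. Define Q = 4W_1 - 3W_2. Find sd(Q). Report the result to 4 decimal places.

By independence, Var(Q) = (4)²Var(W_1) + (-3)²Var(W_2)
= (4)²·7.2 + (-3)²·0.16 = 116.64
sd(Q) = √116.64 ≈ 10.8000

10.8000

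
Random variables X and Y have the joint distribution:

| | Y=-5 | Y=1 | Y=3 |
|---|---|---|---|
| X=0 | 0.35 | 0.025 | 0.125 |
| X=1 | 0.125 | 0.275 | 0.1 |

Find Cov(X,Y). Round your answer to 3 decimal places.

E[X] = 0.5,  E[Y] = -1.4
E[XY] = -0.05
Cov(X,Y) = E[XY] − E[X]E[Y] = -0.05 − (0.5)(-1.4) = 0.65

0.650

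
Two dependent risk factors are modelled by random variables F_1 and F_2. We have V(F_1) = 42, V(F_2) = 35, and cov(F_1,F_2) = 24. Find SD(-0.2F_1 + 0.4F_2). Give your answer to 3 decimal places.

V(-0.2F_1 + 0.4F_2) = (-0.2)²·V(F_1) + (0.4)²·V(F_2) + 2·(-0.2)·(0.4)·cov(F_1,F_2)
= 0.04·42 + 0.16·35 + -0.16·24 = 3.44
SD(-0.2F_1 + 0.4F_2) = √3.44 ≈ 1.855

1.855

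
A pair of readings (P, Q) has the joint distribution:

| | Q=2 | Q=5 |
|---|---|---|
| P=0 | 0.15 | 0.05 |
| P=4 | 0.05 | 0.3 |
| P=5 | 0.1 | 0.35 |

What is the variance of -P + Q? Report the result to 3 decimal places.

E[P] = 3.65,  E[Q] = 4.1,  E[PQ] = 16.15
var(P) = 16.85 − (3.65)² = 3.5275;  var(Q) = 18.7 − (4.1)² = 1.89
Cov(P,Q) = 16.15 − (3.65)(4.1) = 1.185
var(-P + Q) = (-1)²·3.5275 + (1)²·1.89 + 2·(-1)·(1)·1.185 = 3.0475

3.048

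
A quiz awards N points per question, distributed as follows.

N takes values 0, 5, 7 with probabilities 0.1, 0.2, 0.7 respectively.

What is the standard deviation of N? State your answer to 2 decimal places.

2.12

E[N] = (0)(0.1) + (5)(0.2) + (7)(0.7) = 5.9
E[N²] = (0)²(0.1) + (5)²(0.2) + (7)²(0.7) = 39.3
Var(N) = E[N²] − (E[N])² = 39.3 − (5.9)² = 4.49
SD(N) = √4.49 ≈ 2.12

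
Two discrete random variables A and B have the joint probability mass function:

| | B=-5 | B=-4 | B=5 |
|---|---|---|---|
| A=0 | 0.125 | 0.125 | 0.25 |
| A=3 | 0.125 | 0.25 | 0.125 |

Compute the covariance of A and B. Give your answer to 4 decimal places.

E[A] = 1.5,  E[B] = -0.875
E[AB] = -3
Cov(A,B) = E[AB] − E[A]E[B] = -3 − (1.5)(-0.875) = -1.6875

-1.6875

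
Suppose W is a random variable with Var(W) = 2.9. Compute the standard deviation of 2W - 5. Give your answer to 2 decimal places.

3.41

Var(2W - 5) = (2)²·2.9 = 11.6
σ(2W - 5) = √11.6 ≈ 3.41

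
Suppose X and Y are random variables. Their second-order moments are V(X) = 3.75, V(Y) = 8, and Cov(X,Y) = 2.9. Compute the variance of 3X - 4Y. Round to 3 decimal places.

92.150

V(3X - 4Y) = (3)²·V(X) + (-4)²·V(Y) + 2·(3)·(-4)·Cov(X,Y)
= 9·3.75 + 16·8 + -24·2.9 = 92.15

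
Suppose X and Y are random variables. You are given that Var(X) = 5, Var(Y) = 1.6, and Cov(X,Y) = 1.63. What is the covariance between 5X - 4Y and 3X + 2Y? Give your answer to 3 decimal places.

Cov(5X - 4Y, 3X + 2Y) = (5)(3)Var(X) + (-4)(2)Var(Y) + [(5)(2) + (-4)(3)]Cov(X,Y)
= 15·5 + -8·1.6 + -2·1.63 = 58.94

58.940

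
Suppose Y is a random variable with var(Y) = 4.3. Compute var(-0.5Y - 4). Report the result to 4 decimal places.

var(-0.5Y - 4) = (-0.5)²·var(Y) = 0.25·4.3 = 1.075

1.0750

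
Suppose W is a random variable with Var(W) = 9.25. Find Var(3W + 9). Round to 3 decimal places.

83.250

Var(3W + 9) = (3)²·Var(W) = 9·9.25 = 83.25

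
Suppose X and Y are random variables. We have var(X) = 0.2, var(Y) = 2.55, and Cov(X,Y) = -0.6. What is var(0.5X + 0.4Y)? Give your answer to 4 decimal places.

0.2180

var(0.5X + 0.4Y) = (0.5)²·var(X) + (0.4)²·var(Y) + 2·(0.5)·(0.4)·Cov(X,Y)
= 0.25·0.2 + 0.16·2.55 + 0.4·-0.6 = 0.218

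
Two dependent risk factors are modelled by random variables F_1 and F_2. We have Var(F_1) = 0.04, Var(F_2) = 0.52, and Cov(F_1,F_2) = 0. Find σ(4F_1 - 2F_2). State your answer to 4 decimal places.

Var(4F_1 - 2F_2) = (4)²·Var(F_1) + (-2)²·Var(F_2) + 2·(4)·(-2)·Cov(F_1,F_2)
= 16·0.04 + 4·0.52 + -16·0 = 2.72
σ(4F_1 - 2F_2) = √2.72 ≈ 1.6492

1.6492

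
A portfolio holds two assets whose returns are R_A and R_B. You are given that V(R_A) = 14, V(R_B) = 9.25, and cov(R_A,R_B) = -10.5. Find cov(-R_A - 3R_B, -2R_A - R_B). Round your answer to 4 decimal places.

-17.7500

cov(-R_A - 3R_B, -2R_A - R_B) = (-1)(-2)V(R_A) + (-3)(-1)V(R_B) + [(-1)(-1) + (-3)(-2)]cov(R_A,R_B)
= 2·14 + 3·9.25 + 7·-10.5 = -17.75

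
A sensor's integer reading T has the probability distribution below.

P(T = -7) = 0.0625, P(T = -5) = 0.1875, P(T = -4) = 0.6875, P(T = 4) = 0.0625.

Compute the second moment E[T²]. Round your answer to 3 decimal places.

19.750

E[T²] = (-7)²(0.0625) + (-5)²(0.1875) + (-4)²(0.6875) + (4)²(0.0625) = 19.75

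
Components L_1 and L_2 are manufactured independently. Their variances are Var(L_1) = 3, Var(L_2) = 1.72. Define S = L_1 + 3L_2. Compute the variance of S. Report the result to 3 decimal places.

By independence, Var(S) = (1)²Var(L_1) + (3)²Var(L_2)
= (1)²·3 + (3)²·1.72 = 18.48

18.480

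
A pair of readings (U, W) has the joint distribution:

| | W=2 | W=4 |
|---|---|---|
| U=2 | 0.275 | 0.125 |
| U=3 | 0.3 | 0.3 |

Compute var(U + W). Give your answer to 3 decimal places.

E[U] = 2.6,  E[W] = 2.85,  E[UW] = 7.5
var(U) = 7 − (2.6)² = 0.24;  var(W) = 9.1 − (2.85)² = 0.9775
Cov(U,W) = 7.5 − (2.6)(2.85) = 0.09
var(U + W) = (1)²·0.24 + (1)²·0.9775 + 2·(1)·(1)·0.09 = 1.3975

1.398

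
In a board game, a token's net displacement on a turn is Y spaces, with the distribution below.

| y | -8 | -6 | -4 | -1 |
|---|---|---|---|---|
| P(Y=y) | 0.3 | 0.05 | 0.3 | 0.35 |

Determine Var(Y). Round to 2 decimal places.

8.09

E[Y] = (-8)(0.3) + (-6)(0.05) + (-4)(0.3) + (-1)(0.35) = -4.25
E[Y²] = (-8)²(0.3) + (-6)²(0.05) + (-4)²(0.3) + (-1)²(0.35) = 26.15
Var(Y) = E[Y²] − (E[Y])² = 26.15 − (-4.25)² = 8.0875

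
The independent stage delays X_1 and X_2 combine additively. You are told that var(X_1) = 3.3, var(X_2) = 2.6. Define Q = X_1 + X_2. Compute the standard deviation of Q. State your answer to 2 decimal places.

2.43

By independence, var(Q) = (1)²var(X_1) + (1)²var(X_2)
= (1)²·3.3 + (1)²·2.6 = 5.9
SD(Q) = √5.9 ≈ 2.43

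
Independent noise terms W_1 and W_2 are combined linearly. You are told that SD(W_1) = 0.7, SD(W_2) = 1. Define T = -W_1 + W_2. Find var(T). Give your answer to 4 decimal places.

1.4900

var(W_1) = 0.49, var(W_2) = 1
By independence, var(T) = (-1)²var(W_1) + (1)²var(W_2)
= (-1)²·0.49 + (1)²·1 = 1.49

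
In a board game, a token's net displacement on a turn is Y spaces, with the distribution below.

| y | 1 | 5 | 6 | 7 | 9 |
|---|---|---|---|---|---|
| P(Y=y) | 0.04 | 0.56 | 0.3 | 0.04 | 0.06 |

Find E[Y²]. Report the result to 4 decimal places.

31.6600

E[Y²] = (1)²(0.04) + (5)²(0.56) + (6)²(0.3) + (7)²(0.04) + (9)²(0.06) = 31.66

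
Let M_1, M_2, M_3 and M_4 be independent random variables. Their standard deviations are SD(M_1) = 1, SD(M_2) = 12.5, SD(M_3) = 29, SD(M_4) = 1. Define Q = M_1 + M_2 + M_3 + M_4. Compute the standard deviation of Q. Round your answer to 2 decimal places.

31.61

Var(M_1) = 1, Var(M_2) = 156.25, Var(M_3) = 841, Var(M_4) = 1
By independence, Var(Q) = (1)²Var(M_1) + (1)²Var(M_2) + (1)²Var(M_3) + (1)²Var(M_4)
= (1)²·1 + (1)²·156.25 + (1)²·841 + (1)²·1 = 999.25
SD(Q) = √999.25 ≈ 31.61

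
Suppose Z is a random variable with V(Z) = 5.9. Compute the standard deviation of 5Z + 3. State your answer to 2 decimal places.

V(5Z + 3) = (5)²·5.9 = 147.5
σ(5Z + 3) = √147.5 ≈ 12.14

12.14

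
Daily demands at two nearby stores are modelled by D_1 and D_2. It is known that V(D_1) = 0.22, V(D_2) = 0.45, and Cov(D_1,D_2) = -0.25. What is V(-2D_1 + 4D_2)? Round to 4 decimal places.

V(-2D_1 + 4D_2) = (-2)²·V(D_1) + (4)²·V(D_2) + 2·(-2)·(4)·Cov(D_1,D_2)
= 4·0.22 + 16·0.45 + -16·-0.25 = 12.08

12.0800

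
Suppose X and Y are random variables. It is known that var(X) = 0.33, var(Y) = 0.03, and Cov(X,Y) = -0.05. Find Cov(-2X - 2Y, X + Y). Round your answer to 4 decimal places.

-0.5200

Cov(-2X - 2Y, X + Y) = (-2)(1)var(X) + (-2)(1)var(Y) + [(-2)(1) + (-2)(1)]Cov(X,Y)
= -2·0.33 + -2·0.03 + -4·-0.05 = -0.52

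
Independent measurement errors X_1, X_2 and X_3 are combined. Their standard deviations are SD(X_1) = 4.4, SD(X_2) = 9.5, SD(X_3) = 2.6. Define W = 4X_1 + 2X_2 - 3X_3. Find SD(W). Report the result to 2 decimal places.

27.05

Var(X_1) = 19.36, Var(X_2) = 90.25, Var(X_3) = 6.76
By independence, Var(W) = (4)²Var(X_1) + (2)²Var(X_2) + (-3)²Var(X_3)
= (4)²·19.36 + (2)²·90.25 + (-3)²·6.76 = 731.6
SD(W) = √731.6 ≈ 27.05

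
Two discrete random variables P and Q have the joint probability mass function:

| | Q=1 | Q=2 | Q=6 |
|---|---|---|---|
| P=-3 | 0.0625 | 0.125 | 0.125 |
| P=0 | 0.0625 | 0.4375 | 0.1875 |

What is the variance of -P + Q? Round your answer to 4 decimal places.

E[P] = -0.9375,  E[Q] = 3.125,  E[PQ] = -3.1875
V(P) = 2.8125 − (-0.9375)² = 1.93359375;  V(Q) = 13.625 − (3.125)² = 3.859375
cov(P,Q) = -3.1875 − (-0.9375)(3.125) = -0.2578125
V(-P + Q) = (-1)²·1.93359375 + (1)²·3.859375 + 2·(-1)·(1)·-0.2578125 = 6.30859375

6.3086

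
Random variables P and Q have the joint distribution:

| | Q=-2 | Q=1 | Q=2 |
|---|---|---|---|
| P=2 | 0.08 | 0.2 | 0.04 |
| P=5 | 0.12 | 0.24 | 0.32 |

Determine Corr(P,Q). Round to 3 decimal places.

E[P] = 4.04,  E[Q] = 0.76
E[PQ] = 3.44
cov(P,Q) = E[PQ] − E[P]E[Q] = 3.44 − (4.04)(0.76) = 0.3696
Var(P) = 1.9584,  Var(Q) = 2.1024
ρ = 0.3696 / √(1.9584·2.1024) ≈ 0.182

0.182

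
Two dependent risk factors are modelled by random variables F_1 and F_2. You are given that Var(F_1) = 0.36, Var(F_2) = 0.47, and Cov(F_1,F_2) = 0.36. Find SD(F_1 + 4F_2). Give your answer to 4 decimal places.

3.2802

Var(F_1 + 4F_2) = (1)²·Var(F_1) + (4)²·Var(F_2) + 2·(1)·(4)·Cov(F_1,F_2)
= 1·0.36 + 16·0.47 + 8·0.36 = 10.76
SD(F_1 + 4F_2) = √10.76 ≈ 3.2802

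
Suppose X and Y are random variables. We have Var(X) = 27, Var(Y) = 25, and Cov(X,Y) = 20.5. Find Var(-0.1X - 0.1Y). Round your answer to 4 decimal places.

0.9300

Var(-0.1X - 0.1Y) = (-0.1)²·Var(X) + (-0.1)²·Var(Y) + 2·(-0.1)·(-0.1)·Cov(X,Y)
= 0.01·27 + 0.01·25 + 0.02·20.5 = 0.93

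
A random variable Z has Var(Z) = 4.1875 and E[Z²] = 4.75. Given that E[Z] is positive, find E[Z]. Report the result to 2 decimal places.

(E[Z])² = E[Z²] − Var(Z) = 4.75 − 4.1875 = 0.5625
E[Z] = √0.5625 = 0.75

0.75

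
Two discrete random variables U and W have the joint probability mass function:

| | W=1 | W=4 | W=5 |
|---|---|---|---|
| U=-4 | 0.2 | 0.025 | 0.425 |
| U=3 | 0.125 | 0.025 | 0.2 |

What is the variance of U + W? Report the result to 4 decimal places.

E[U] = -1.55,  E[W] = 3.65,  E[UW] = -6.025
Var(U) = 13.55 − (-1.55)² = 11.1475;  Var(W) = 16.75 − (3.65)² = 3.4275
cov(U,W) = -6.025 − (-1.55)(3.65) = -0.3675
Var(U + W) = (1)²·11.1475 + (1)²·3.4275 + 2·(1)·(1)·-0.3675 = 13.84

13.8400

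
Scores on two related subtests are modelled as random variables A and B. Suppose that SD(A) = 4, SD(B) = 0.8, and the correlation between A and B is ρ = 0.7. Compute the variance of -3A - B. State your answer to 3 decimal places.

158.080

Var(A) = (4)² = 16;  Var(B) = (0.8)² = 0.64
cov(A,B) = ρ·SD(A)·SD(B) = 0.7·4·0.8 = 2.24
Var(-3A - B) = (-3)²·Var(A) + (-1)²·Var(B) + 2·(-3)·(-1)·cov(A,B)
= 9·16 + 1·0.64 + 6·2.24 = 158.08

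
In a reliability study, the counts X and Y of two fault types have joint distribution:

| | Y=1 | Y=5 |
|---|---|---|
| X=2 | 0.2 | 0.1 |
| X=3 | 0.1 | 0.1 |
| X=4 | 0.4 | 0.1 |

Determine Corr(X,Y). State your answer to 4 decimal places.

E[X] = 3.2,  E[Y] = 2.2
E[XY] = 6.8
cov(X,Y) = E[XY] − E[X]E[Y] = 6.8 − (3.2)(2.2) = -0.24
var(X) = 0.76,  var(Y) = 3.36
ρ = -0.24 / √(0.76·3.36) ≈ -0.1502

-0.1502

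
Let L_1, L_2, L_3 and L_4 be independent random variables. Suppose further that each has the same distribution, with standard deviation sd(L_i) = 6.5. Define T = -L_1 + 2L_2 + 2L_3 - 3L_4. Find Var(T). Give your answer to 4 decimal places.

Var(L_i) = (6.5)² = 42.25
By independence, Var(T) = (-1)²Var(L_1) + (2)²Var(L_2) + (2)²Var(L_3) + (-3)²Var(L_4)
= (-1)²·42.25 + (2)²·42.25 + (2)²·42.25 + (-3)²·42.25 = 760.5

760.5000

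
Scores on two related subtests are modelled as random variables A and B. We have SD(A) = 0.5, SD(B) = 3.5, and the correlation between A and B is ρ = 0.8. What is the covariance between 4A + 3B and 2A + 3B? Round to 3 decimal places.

Var(A) = (0.5)² = 0.25;  Var(B) = (3.5)² = 12.25
cov(A,B) = ρ·SD(A)·SD(B) = 0.8·0.5·3.5 = 1.4
cov(4A + 3B, 2A + 3B) = (4)(2)Var(A) + (3)(3)Var(B) + [(4)(3) + (3)(2)]cov(A,B)
= 8·0.25 + 9·12.25 + 18·1.4 = 137.45

137.450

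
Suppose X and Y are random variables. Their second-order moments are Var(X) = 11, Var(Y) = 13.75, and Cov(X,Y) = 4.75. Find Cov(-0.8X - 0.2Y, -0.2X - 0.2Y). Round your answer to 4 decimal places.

3.2600

Cov(-0.8X - 0.2Y, -0.2X - 0.2Y) = (-0.8)(-0.2)Var(X) + (-0.2)(-0.2)Var(Y) + [(-0.8)(-0.2) + (-0.2)(-0.2)]Cov(X,Y)
= 0.16·11 + 0.04·13.75 + 0.2·4.75 = 3.26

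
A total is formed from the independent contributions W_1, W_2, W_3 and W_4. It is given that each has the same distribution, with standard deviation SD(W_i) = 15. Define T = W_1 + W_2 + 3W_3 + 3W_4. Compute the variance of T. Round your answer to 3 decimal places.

V(W_i) = (15)² = 225
By independence, V(T) = (1)²V(W_1) + (1)²V(W_2) + (3)²V(W_3) + (3)²V(W_4)
= (1)²·225 + (1)²·225 + (3)²·225 + (3)²·225 = 4500

4500.000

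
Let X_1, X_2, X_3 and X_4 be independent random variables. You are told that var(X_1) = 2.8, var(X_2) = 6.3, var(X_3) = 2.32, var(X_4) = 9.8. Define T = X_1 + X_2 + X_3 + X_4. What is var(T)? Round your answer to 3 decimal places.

21.220

By independence, var(T) = (1)²var(X_1) + (1)²var(X_2) + (1)²var(X_3) + (1)²var(X_4)
= (1)²·2.8 + (1)²·6.3 + (1)²·2.32 + (1)²·9.8 = 21.22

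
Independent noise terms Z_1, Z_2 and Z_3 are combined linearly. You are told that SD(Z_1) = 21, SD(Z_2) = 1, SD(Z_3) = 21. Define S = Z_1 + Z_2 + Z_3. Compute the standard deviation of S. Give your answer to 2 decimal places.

29.72

var(Z_1) = 441, var(Z_2) = 1, var(Z_3) = 441
By independence, var(S) = (1)²var(Z_1) + (1)²var(Z_2) + (1)²var(Z_3)
= (1)²·441 + (1)²·1 + (1)²·441 = 883
SD(S) = √883 ≈ 29.72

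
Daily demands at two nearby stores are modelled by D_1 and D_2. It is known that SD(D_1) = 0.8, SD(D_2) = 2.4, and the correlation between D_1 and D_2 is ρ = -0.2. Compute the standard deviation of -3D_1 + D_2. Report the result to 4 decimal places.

Var(D_1) = (0.8)² = 0.64;  Var(D_2) = (2.4)² = 5.76
cov(D_1,D_2) = ρ·SD(D_1)·SD(D_2) = -0.2·0.8·2.4 = -0.384
Var(-3D_1 + D_2) = (-3)²·Var(D_1) + (1)²·Var(D_2) + 2·(-3)·(1)·cov(D_1,D_2)
= 9·0.64 + 1·5.76 + -6·-0.384 = 13.824
SD(-3D_1 + D_2) = √13.824 ≈ 3.7181

3.7181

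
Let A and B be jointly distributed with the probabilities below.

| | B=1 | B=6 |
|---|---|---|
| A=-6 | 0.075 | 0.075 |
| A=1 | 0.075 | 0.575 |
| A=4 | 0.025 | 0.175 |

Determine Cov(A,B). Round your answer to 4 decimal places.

E[A] = 0.55,  E[B] = 5.125
E[AB] = 4.675
Cov(A,B) = E[AB] − E[A]E[B] = 4.675 − (0.55)(5.125) = 1.85625

1.8563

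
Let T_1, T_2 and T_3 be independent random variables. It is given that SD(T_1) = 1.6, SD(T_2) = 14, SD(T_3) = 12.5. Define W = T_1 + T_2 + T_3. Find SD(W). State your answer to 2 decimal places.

Var(T_1) = 2.56, Var(T_2) = 196, Var(T_3) = 156.25
By independence, Var(W) = (1)²Var(T_1) + (1)²Var(T_2) + (1)²Var(T_3)
= (1)²·2.56 + (1)²·196 + (1)²·156.25 = 354.81
SD(W) = √354.81 ≈ 18.84

18.84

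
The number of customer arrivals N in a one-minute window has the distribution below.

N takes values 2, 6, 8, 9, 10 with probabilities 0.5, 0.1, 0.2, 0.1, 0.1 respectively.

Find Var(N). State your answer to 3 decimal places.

E[N] = (2)(0.5) + (6)(0.1) + (8)(0.2) + (9)(0.1) + (10)(0.1) = 5.1
E[N²] = (2)²(0.5) + (6)²(0.1) + (8)²(0.2) + (9)²(0.1) + (10)²(0.1) = 36.5
Var(N) = E[N²] − (E[N])² = 36.5 − (5.1)² = 10.49

10.490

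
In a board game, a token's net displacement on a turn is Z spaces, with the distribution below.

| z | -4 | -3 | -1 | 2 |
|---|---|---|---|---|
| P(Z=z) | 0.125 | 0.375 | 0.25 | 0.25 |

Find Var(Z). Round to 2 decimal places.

E[Z] = (-4)(0.125) + (-3)(0.375) + (-1)(0.25) + (2)(0.25) = -1.375
E[Z²] = (-4)²(0.125) + (-3)²(0.375) + (-1)²(0.25) + (2)²(0.25) = 6.625
Var(Z) = E[Z²] − (E[Z])² = 6.625 − (-1.375)² = 4.734375

4.73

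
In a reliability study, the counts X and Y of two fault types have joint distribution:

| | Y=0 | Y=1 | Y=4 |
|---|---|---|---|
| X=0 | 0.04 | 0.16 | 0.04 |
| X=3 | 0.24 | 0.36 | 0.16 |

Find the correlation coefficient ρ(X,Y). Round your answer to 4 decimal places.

-0.0053

E[X] = 2.28,  E[Y] = 1.32
E[XY] = 3
Cov(X,Y) = E[XY] − E[X]E[Y] = 3 − (2.28)(1.32) = -0.0096
var(X) = 1.6416,  var(Y) = 1.9776
ρ = -0.0096 / √(1.6416·1.9776) ≈ -0.0053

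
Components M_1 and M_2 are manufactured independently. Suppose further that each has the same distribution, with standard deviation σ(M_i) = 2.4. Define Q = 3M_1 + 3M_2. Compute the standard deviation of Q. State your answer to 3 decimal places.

10.182

Var(M_i) = (2.4)² = 5.76
By independence, Var(Q) = (3)²Var(M_1) + (3)²Var(M_2)
= (3)²·5.76 + (3)²·5.76 = 103.68
σ(Q) = √103.68 ≈ 10.182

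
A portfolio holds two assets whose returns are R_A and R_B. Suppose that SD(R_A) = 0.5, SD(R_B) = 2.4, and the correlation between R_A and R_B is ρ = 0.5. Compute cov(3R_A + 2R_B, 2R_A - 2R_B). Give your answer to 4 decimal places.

-22.7400

var(R_A) = (0.5)² = 0.25;  var(R_B) = (2.4)² = 5.76
cov(R_A,R_B) = ρ·SD(R_A)·SD(R_B) = 0.5·0.5·2.4 = 0.6
cov(3R_A + 2R_B, 2R_A - 2R_B) = (3)(2)var(R_A) + (2)(-2)var(R_B) + [(3)(-2) + (2)(2)]cov(R_A,R_B)
= 6·0.25 + -4·5.76 + -2·0.6 = -22.74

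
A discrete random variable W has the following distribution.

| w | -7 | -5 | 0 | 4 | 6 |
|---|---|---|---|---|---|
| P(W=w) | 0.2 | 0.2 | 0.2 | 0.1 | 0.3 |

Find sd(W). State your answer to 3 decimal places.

E[W] = (-7)(0.2) + (-5)(0.2) + (0)(0.2) + (4)(0.1) + (6)(0.3) = -0.2
E[W²] = (-7)²(0.2) + (-5)²(0.2) + (0)²(0.2) + (4)²(0.1) + (6)²(0.3) = 27.2
var(W) = E[W²] − (E[W])² = 27.2 − (-0.2)² = 27.16
sd(W) = √27.16 ≈ 5.212

5.212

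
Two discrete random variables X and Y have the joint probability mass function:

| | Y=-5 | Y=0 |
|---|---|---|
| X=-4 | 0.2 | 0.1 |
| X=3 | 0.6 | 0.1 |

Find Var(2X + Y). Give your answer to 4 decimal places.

E[X] = 0.9,  E[Y] = -4,  E[XY] = -5
Var(X) = 11.1 − (0.9)² = 10.29;  Var(Y) = 20 − (-4)² = 4
Cov(X,Y) = -5 − (0.9)(-4) = -1.4
Var(2X + Y) = (2)²·10.29 + (1)²·4 + 2·(2)·(1)·-1.4 = 39.56

39.5600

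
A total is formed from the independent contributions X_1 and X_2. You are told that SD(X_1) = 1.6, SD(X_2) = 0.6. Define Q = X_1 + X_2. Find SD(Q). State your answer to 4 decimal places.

var(X_1) = 2.56, var(X_2) = 0.36
By independence, var(Q) = (1)²var(X_1) + (1)²var(X_2)
= (1)²·2.56 + (1)²·0.36 = 2.92
SD(Q) = √2.92 ≈ 1.7088

1.7088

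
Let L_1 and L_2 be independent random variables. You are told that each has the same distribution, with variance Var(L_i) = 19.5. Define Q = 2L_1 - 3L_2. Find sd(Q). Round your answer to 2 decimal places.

By independence, Var(Q) = (2)²Var(L_1) + (-3)²Var(L_2)
= (2)²·19.5 + (-3)²·19.5 = 253.5
sd(Q) = √253.5 ≈ 15.92

15.92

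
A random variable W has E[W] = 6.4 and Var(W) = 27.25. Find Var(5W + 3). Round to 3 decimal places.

681.250

Var(5W + 3) = (5)²·Var(W) = 25·27.25 = 681.25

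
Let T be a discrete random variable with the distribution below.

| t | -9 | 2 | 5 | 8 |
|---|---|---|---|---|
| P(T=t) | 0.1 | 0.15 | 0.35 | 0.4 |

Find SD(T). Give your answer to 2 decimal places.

E[T] = (-9)(0.1) + (2)(0.15) + (5)(0.35) + (8)(0.4) = 4.35
E[T²] = (-9)²(0.1) + (2)²(0.15) + (5)²(0.35) + (8)²(0.4) = 43.05
Var(T) = E[T²] − (E[T])² = 43.05 − (4.35)² = 24.1275
SD(T) = √24.1275 ≈ 4.91

4.91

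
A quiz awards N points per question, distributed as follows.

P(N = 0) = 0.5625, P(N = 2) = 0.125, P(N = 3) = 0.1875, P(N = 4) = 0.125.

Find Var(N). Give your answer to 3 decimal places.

E[N] = (0)(0.5625) + (2)(0.125) + (3)(0.1875) + (4)(0.125) = 1.3125
E[N²] = (0)²(0.5625) + (2)²(0.125) + (3)²(0.1875) + (4)²(0.125) = 4.1875
Var(N) = E[N²] − (E[N])² = 4.1875 − (1.3125)² = 2.46484375

2.465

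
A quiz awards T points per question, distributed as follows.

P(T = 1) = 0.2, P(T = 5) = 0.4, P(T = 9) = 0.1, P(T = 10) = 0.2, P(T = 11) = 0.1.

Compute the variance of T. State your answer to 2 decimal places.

E[T] = (1)(0.2) + (5)(0.4) + (9)(0.1) + (10)(0.2) + (11)(0.1) = 6.2
E[T²] = (1)²(0.2) + (5)²(0.4) + (9)²(0.1) + (10)²(0.2) + (11)²(0.1) = 50.4
Var(T) = E[T²] − (E[T])² = 50.4 − (6.2)² = 11.96

11.96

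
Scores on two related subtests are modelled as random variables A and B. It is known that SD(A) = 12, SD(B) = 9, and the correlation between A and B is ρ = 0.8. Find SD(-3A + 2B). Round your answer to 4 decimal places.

var(A) = (12)² = 144;  var(B) = (9)² = 81
Cov(A,B) = ρ·SD(A)·SD(B) = 0.8·12·9 = 86.4
var(-3A + 2B) = (-3)²·var(A) + (2)²·var(B) + 2·(-3)·(2)·Cov(A,B)
= 9·144 + 4·81 + -12·86.4 = 583.2
SD(-3A + 2B) = √583.2 ≈ 24.1495

24.1495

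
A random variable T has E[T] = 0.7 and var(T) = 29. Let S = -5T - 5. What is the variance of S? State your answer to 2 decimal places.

725.00

var(-5T - 5) = (-5)²·var(T) = 25·29 = 725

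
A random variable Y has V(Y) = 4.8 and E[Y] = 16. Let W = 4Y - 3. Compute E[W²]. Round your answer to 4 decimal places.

3797.8000

E[4Y - 3] = 4·16 − 3 = 61
V(4Y - 3) = (4)²·4.8 = 76.8
E[W²] = V(W) + (E[W])² = 76.8 + (61)² = 3797.8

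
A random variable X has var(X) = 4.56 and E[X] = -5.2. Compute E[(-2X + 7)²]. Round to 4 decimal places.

321.0000

E[-2X + 7] = -2·-5.2 + 7 = 17.4
var(-2X + 7) = (-2)²·4.56 = 18.24
E[(-2X + 7)²] = var((-2X + 7)) + (E[(-2X + 7)])² = 18.24 + (17.4)² = 321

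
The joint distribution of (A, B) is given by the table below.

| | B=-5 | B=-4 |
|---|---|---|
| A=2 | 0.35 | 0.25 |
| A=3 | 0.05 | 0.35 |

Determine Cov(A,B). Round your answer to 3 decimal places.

0.110

E[A] = 2.4,  E[B] = -4.4
E[AB] = -10.45
Cov(A,B) = E[AB] − E[A]E[B] = -10.45 − (2.4)(-4.4) = 0.11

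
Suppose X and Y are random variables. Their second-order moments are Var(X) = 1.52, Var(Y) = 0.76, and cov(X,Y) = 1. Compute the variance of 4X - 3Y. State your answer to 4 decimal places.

Var(4X - 3Y) = (4)²·Var(X) + (-3)²·Var(Y) + 2·(4)·(-3)·cov(X,Y)
= 16·1.52 + 9·0.76 + -24·1 = 7.16

7.1600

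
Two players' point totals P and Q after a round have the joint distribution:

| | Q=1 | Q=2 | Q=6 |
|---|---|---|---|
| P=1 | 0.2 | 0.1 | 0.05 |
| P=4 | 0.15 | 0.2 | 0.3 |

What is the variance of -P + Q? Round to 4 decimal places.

E[P] = 2.95,  E[Q] = 3.05,  E[PQ] = 10.1
Var(P) = 10.75 − (2.95)² = 2.0475;  Var(Q) = 14.15 − (3.05)² = 4.8475
Cov(P,Q) = 10.1 − (2.95)(3.05) = 1.1025
Var(-P + Q) = (-1)²·2.0475 + (1)²·4.8475 + 2·(-1)·(1)·1.1025 = 4.69

4.6900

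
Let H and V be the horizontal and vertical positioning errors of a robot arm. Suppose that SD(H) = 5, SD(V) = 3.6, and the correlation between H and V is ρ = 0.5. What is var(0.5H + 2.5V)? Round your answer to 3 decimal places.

109.750

var(H) = (5)² = 25;  var(V) = (3.6)² = 12.96
cov(H,V) = ρ·SD(H)·SD(V) = 0.5·5·3.6 = 9
var(0.5H + 2.5V) = (0.5)²·var(H) + (2.5)²·var(V) + 2·(0.5)·(2.5)·cov(H,V)
= 0.25·25 + 6.25·12.96 + 2.5·9 = 109.75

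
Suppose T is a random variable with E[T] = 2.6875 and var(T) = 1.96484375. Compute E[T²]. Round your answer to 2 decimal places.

E[T²] = var(T) + (E[T])² = 1.96484375 + (2.6875)² = 9.1875

9.19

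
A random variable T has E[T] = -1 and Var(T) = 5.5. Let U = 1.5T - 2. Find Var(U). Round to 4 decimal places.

Var(1.5T - 2) = (1.5)²·Var(T) = 2.25·5.5 = 12.375

12.3750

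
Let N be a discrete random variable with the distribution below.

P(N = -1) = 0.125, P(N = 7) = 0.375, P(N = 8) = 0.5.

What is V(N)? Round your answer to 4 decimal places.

8.2500

E[N] = (-1)(0.125) + (7)(0.375) + (8)(0.5) = 6.5
E[N²] = (-1)²(0.125) + (7)²(0.375) + (8)²(0.5) = 50.5
V(N) = E[N²] − (E[N])² = 50.5 − (6.5)² = 8.25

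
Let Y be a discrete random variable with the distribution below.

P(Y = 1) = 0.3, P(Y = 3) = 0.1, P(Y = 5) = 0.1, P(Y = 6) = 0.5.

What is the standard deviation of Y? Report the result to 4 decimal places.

2.2113

E[Y] = (1)(0.3) + (3)(0.1) + (5)(0.1) + (6)(0.5) = 4.1
E[Y²] = (1)²(0.3) + (3)²(0.1) + (5)²(0.1) + (6)²(0.5) = 21.7
Var(Y) = E[Y²] − (E[Y])² = 21.7 − (4.1)² = 4.89
SD(Y) = √4.89 ≈ 2.2113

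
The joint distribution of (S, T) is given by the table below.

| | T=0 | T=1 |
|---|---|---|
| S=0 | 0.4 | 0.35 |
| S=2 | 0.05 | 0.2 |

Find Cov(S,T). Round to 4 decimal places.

E[S] = 0.5,  E[T] = 0.55
E[ST] = 0.4
Cov(S,T) = E[ST] − E[S]E[T] = 0.4 − (0.5)(0.55) = 0.125

0.1250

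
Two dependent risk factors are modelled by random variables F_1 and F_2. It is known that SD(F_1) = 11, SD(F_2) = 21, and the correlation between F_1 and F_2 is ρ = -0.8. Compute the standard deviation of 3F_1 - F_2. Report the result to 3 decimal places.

var(F_1) = (11)² = 121;  var(F_2) = (21)² = 441
Cov(F_1,F_2) = ρ·SD(F_1)·SD(F_2) = -0.8·11·21 = -184.8
var(3F_1 - F_2) = (3)²·var(F_1) + (-1)²·var(F_2) + 2·(3)·(-1)·Cov(F_1,F_2)
= 9·121 + 1·441 + -6·-184.8 = 2638.8
SD(3F_1 - F_2) = √2638.8 ≈ 51.369

51.369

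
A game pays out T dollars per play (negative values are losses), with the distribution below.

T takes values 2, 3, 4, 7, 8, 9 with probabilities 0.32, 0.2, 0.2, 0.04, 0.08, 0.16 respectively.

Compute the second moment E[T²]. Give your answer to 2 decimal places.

26.32

E[T²] = (2)²(0.32) + (3)²(0.2) + (4)²(0.2) + (7)²(0.04) + (8)²(0.08) + (9)²(0.16) = 26.32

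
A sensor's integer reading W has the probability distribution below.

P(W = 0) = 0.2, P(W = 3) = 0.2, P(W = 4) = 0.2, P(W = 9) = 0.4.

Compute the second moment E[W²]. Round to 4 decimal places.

E[W²] = (0)²(0.2) + (3)²(0.2) + (4)²(0.2) + (9)²(0.4) = 37.4

37.4000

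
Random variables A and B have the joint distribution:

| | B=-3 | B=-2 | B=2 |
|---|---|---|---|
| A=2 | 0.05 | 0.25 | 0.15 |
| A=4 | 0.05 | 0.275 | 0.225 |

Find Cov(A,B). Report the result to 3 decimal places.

E[A] = 3.1,  E[B] = -0.6
E[AB] = -1.7
Cov(A,B) = E[AB] − E[A]E[B] = -1.7 − (3.1)(-0.6) = 0.16

0.160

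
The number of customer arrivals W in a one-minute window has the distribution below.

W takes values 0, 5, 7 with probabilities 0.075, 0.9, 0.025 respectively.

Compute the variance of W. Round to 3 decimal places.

E[W] = (0)(0.075) + (5)(0.9) + (7)(0.025) = 4.675
E[W²] = (0)²(0.075) + (5)²(0.9) + (7)²(0.025) = 23.725
Var(W) = E[W²] − (E[W])² = 23.725 − (4.675)² = 1.869375

1.869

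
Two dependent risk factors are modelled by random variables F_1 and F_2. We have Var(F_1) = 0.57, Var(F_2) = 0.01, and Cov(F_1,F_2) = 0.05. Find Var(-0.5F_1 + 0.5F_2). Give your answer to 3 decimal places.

0.120

Var(-0.5F_1 + 0.5F_2) = (-0.5)²·Var(F_1) + (0.5)²·Var(F_2) + 2·(-0.5)·(0.5)·Cov(F_1,F_2)
= 0.25·0.57 + 0.25·0.01 + -0.5·0.05 = 0.12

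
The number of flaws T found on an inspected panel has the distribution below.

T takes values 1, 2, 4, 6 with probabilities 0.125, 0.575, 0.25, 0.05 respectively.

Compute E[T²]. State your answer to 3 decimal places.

E[T²] = (1)²(0.125) + (2)²(0.575) + (4)²(0.25) + (6)²(0.05) = 8.225

8.225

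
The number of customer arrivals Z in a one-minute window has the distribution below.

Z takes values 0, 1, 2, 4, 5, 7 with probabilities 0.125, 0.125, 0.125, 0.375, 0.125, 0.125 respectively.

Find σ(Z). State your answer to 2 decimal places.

E[Z] = (0)(0.125) + (1)(0.125) + (2)(0.125) + (4)(0.375) + (5)(0.125) + (7)(0.125) = 3.375
E[Z²] = (0)²(0.125) + (1)²(0.125) + (2)²(0.125) + (4)²(0.375) + (5)²(0.125) + (7)²(0.125) = 15.875
V(Z) = E[Z²] − (E[Z])² = 15.875 − (3.375)² = 4.484375
σ(Z) = √4.484375 ≈ 2.12

2.12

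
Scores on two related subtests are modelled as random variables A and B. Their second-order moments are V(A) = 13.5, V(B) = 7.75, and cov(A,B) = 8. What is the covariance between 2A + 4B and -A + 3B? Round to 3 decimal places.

82.000

cov(2A + 4B, -A + 3B) = (2)(-1)V(A) + (4)(3)V(B) + [(2)(3) + (4)(-1)]cov(A,B)
= -2·13.5 + 12·7.75 + 2·8 = 82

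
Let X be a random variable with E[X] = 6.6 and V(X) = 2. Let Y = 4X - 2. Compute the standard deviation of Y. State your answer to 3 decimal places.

5.657

V(4X - 2) = (4)²·2 = 32
σ(Y) = √32 ≈ 5.657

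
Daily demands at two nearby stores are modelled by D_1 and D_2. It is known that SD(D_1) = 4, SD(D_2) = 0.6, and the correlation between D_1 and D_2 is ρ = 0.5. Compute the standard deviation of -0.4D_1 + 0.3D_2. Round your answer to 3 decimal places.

1.518

var(D_1) = (4)² = 16;  var(D_2) = (0.6)² = 0.36
Cov(D_1,D_2) = ρ·SD(D_1)·SD(D_2) = 0.5·4·0.6 = 1.2
var(-0.4D_1 + 0.3D_2) = (-0.4)²·var(D_1) + (0.3)²·var(D_2) + 2·(-0.4)·(0.3)·Cov(D_1,D_2)
= 0.16·16 + 0.09·0.36 + -0.24·1.2 = 2.3044
SD(-0.4D_1 + 0.3D_2) = √2.3044 ≈ 1.518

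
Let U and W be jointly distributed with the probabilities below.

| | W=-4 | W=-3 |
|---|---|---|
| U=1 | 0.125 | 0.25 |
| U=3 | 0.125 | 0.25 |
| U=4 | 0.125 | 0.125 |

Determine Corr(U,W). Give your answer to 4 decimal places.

E[U] = 2.5,  E[W] = -3.375
E[UW] = -8.5
Cov(U,W) = E[UW] − E[U]E[W] = -8.5 − (2.5)(-3.375) = -0.0625
V(U) = 1.5,  V(W) = 0.234375
ρ = -0.0625 / √(1.5·0.234375) ≈ -0.1054

-0.1054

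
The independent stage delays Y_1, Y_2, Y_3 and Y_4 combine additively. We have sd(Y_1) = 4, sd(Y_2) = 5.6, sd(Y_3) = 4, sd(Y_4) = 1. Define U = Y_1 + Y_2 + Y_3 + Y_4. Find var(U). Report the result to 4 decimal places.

64.3600

var(Y_1) = 16, var(Y_2) = 31.36, var(Y_3) = 16, var(Y_4) = 1
By independence, var(U) = (1)²var(Y_1) + (1)²var(Y_2) + (1)²var(Y_3) + (1)²var(Y_4)
= (1)²·16 + (1)²·31.36 + (1)²·16 + (1)²·1 = 64.36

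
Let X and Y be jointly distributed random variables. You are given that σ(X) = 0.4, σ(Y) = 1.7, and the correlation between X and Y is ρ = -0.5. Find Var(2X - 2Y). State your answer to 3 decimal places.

Var(X) = (0.4)² = 0.16;  Var(Y) = (1.7)² = 2.89
Cov(X,Y) = ρ·σ(X)·σ(Y) = -0.5·0.4·1.7 = -0.34
Var(2X - 2Y) = (2)²·Var(X) + (-2)²·Var(Y) + 2·(2)·(-2)·Cov(X,Y)
= 4·0.16 + 4·2.89 + -8·-0.34 = 14.92

14.920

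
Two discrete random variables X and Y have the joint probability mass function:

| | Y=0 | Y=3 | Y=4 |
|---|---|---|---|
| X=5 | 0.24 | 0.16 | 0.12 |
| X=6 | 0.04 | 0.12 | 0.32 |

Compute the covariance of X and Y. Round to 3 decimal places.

0.392

E[X] = 5.48,  E[Y] = 2.6
E[XY] = 14.64
Cov(X,Y) = E[XY] − E[X]E[Y] = 14.64 − (5.48)(2.6) = 0.392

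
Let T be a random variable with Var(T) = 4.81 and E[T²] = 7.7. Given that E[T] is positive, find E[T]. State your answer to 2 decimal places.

1.70

(E[T])² = E[T²] − Var(T) = 7.7 − 4.81 = 2.89
E[T] = √2.89 = 1.7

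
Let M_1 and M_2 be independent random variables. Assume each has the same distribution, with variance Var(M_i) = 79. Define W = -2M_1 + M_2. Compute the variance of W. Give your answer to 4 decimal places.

By independence, Var(W) = (-2)²Var(M_1) + (1)²Var(M_2)
= (-2)²·79 + (1)²·79 = 395

395.0000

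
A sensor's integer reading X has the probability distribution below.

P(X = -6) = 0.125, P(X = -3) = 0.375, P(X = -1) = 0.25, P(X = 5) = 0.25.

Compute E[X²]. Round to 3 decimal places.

E[X²] = (-6)²(0.125) + (-3)²(0.375) + (-1)²(0.25) + (5)²(0.25) = 14.375

14.375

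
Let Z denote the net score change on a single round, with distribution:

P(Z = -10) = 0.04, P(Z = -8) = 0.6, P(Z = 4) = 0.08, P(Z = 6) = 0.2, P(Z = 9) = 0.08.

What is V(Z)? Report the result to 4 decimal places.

E[Z] = (-10)(0.04) + (-8)(0.6) + (4)(0.08) + (6)(0.2) + (9)(0.08) = -2.96
E[Z²] = (-10)²(0.04) + (-8)²(0.6) + (4)²(0.08) + (6)²(0.2) + (9)²(0.08) = 57.36
V(Z) = E[Z²] − (E[Z])² = 57.36 − (-2.96)² = 48.5984

48.5984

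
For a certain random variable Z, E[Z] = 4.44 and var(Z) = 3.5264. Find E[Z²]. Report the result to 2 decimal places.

23.24

E[Z²] = var(Z) + (E[Z])² = 3.5264 + (4.44)² = 23.24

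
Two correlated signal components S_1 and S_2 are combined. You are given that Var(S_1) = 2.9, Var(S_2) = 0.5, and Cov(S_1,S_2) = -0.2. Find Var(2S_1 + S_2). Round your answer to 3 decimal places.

Var(2S_1 + S_2) = (2)²·Var(S_1) + (1)²·Var(S_2) + 2·(2)·(1)·Cov(S_1,S_2)
= 4·2.9 + 1·0.5 + 4·-0.2 = 11.3

11.300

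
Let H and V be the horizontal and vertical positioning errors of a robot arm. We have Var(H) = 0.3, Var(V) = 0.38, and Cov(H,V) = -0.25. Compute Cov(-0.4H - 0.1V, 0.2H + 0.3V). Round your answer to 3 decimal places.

Cov(-0.4H - 0.1V, 0.2H + 0.3V) = (-0.4)(0.2)Var(H) + (-0.1)(0.3)Var(V) + [(-0.4)(0.3) + (-0.1)(0.2)]Cov(H,V)
= -0.08·0.3 + -0.03·0.38 + -0.14·-0.25 = -0.0004

0.000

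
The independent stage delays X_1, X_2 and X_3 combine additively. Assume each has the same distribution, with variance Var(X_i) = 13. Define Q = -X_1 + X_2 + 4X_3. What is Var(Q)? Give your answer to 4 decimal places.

By independence, Var(Q) = (-1)²Var(X_1) + (1)²Var(X_2) + (4)²Var(X_3)
= (-1)²·13 + (1)²·13 + (4)²·13 = 234

234.0000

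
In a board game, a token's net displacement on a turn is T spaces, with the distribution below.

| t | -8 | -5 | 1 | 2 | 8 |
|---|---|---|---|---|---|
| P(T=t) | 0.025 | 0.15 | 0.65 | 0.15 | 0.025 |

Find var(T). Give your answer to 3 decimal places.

8.160

E[T] = (-8)(0.025) + (-5)(0.15) + (1)(0.65) + (2)(0.15) + (8)(0.025) = 0.2
E[T²] = (-8)²(0.025) + (-5)²(0.15) + (1)²(0.65) + (2)²(0.15) + (8)²(0.025) = 8.2
var(T) = E[T²] − (E[T])² = 8.2 − (0.2)² = 8.16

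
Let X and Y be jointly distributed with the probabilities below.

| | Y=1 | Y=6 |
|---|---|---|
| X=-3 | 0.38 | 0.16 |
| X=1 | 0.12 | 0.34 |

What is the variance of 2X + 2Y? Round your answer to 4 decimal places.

58.4976

E[X] = -1.16,  E[Y] = 3.5,  E[XY] = -1.86
Var(X) = 5.32 − (-1.16)² = 3.9744;  Var(Y) = 18.5 − (3.5)² = 6.25
Cov(X,Y) = -1.86 − (-1.16)(3.5) = 2.2
Var(2X + 2Y) = (2)²·3.9744 + (2)²·6.25 + 2·(2)·(2)·2.2 = 58.4976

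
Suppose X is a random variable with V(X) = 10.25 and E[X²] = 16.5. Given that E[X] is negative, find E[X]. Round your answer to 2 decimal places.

(E[X])² = E[X²] − V(X) = 16.5 − 10.25 = 6.25
E[X] = −√6.25 = -2.5

-2.50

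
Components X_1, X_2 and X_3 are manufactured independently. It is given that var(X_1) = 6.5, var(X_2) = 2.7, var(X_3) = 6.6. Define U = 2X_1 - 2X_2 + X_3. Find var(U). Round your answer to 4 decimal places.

43.4000

By independence, var(U) = (2)²var(X_1) + (-2)²var(X_2) + (1)²var(X_3)
= (2)²·6.5 + (-2)²·2.7 + (1)²·6.6 = 43.4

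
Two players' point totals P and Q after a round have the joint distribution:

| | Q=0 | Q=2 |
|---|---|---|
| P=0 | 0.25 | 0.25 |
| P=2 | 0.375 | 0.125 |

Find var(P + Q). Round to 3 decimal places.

E[P] = 1,  E[Q] = 0.75,  E[PQ] = 0.5
var(P) = 2 − (1)² = 1;  var(Q) = 1.5 − (0.75)² = 0.9375
cov(P,Q) = 0.5 − (1)(0.75) = -0.25
var(P + Q) = (1)²·1 + (1)²·0.9375 + 2·(1)·(1)·-0.25 = 1.4375

1.438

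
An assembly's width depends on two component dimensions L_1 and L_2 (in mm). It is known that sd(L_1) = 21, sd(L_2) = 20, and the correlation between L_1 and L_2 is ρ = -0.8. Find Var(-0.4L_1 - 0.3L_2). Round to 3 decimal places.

Var(L_1) = (21)² = 441;  Var(L_2) = (20)² = 400
cov(L_1,L_2) = ρ·sd(L_1)·sd(L_2) = -0.8·21·20 = -336
Var(-0.4L_1 - 0.3L_2) = (-0.4)²·Var(L_1) + (-0.3)²·Var(L_2) + 2·(-0.4)·(-0.3)·cov(L_1,L_2)
= 0.16·441 + 0.09·400 + 0.24·-336 = 25.92

25.920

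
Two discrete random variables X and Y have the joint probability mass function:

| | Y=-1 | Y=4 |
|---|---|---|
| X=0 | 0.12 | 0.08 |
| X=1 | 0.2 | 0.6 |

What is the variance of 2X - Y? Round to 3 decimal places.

E[X] = 0.8,  E[Y] = 2.4,  E[XY] = 2.2
Var(X) = 0.8 − (0.8)² = 0.16;  Var(Y) = 11.2 − (2.4)² = 5.44
cov(X,Y) = 2.2 − (0.8)(2.4) = 0.28
Var(2X - Y) = (2)²·0.16 + (-1)²·5.44 + 2·(2)·(-1)·0.28 = 4.96

4.960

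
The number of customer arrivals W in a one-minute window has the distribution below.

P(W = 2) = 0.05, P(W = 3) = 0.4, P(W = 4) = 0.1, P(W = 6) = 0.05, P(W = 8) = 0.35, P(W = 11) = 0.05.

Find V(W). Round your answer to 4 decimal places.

E[W] = (2)(0.05) + (3)(0.4) + (4)(0.1) + (6)(0.05) + (8)(0.35) + (11)(0.05) = 5.35
E[W²] = (2)²(0.05) + (3)²(0.4) + (4)²(0.1) + (6)²(0.05) + (8)²(0.35) + (11)²(0.05) = 35.65
V(W) = E[W²] − (E[W])² = 35.65 − (5.35)² = 7.0275

7.0275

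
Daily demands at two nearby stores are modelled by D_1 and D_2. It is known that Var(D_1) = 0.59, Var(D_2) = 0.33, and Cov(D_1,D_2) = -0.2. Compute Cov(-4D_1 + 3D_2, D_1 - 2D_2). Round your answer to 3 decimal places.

-6.540

Cov(-4D_1 + 3D_2, D_1 - 2D_2) = (-4)(1)Var(D_1) + (3)(-2)Var(D_2) + [(-4)(-2) + (3)(1)]Cov(D_1,D_2)
= -4·0.59 + -6·0.33 + 11·-0.2 = -6.54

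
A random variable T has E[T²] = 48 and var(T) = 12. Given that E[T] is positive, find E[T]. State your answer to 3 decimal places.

6.000

(E[T])² = E[T²] − var(T) = 48 − 12 = 36
E[T] = √36 = 6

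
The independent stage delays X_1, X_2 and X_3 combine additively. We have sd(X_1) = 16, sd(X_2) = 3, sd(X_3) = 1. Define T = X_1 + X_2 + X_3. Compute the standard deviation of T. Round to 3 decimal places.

var(X_1) = 256, var(X_2) = 9, var(X_3) = 1
By independence, var(T) = (1)²var(X_1) + (1)²var(X_2) + (1)²var(X_3)
= (1)²·256 + (1)²·9 + (1)²·1 = 266
sd(T) = √266 ≈ 16.310

16.310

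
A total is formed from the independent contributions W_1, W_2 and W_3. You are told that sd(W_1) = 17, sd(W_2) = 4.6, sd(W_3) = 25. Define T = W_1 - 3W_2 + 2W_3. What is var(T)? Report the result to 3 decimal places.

var(W_1) = 289, var(W_2) = 21.16, var(W_3) = 625
By independence, var(T) = (1)²var(W_1) + (-3)²var(W_2) + (2)²var(W_3)
= (1)²·289 + (-3)²·21.16 + (2)²·625 = 2979.44

2979.440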